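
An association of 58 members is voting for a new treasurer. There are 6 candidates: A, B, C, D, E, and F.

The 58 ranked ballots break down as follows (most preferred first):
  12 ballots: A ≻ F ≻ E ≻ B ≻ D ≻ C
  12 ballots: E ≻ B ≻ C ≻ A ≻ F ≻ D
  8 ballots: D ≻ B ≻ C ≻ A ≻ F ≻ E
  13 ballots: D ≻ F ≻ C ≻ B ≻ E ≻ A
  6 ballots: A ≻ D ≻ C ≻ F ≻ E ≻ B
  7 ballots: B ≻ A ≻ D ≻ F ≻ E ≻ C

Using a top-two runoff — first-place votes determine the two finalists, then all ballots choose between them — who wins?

Round 1 first-place votes: A 18, B 7, C 0, D 21, E 12, F 0. D and A advance.
Runoff: D is ranked above A on 21 ballots, A above D on 37.

A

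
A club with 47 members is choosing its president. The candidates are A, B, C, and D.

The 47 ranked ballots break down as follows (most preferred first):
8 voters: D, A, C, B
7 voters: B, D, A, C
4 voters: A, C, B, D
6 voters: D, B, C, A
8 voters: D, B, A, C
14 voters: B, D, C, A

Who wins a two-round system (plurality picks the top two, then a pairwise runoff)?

Round 1 first-place votes: A 4, B 21, C 0, D 22. D and B advance.
Runoff: D is ranked above B on 22 ballots, B above D on 25.

B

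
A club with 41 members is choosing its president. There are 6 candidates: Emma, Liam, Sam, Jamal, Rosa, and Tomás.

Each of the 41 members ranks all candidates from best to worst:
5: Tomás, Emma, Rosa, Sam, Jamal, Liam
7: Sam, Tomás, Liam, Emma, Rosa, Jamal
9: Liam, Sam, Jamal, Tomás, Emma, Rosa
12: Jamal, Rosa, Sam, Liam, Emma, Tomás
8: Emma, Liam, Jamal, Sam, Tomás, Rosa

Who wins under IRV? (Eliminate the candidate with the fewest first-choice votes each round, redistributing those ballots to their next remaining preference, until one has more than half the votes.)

Liam

Round 1: Emma 8, Liam 9, Sam 7, Jamal 12, Rosa 0, Tomás 5. Rosa eliminated.
Round 2: Emma 8, Liam 9, Sam 7, Jamal 12, Tomás 5. Tomás eliminated.
Round 3: Emma 13, Liam 9, Sam 7, Jamal 12. Sam eliminated.
Round 4: Emma 13, Liam 16, Jamal 12. Jamal eliminated.
Round 5: Emma 13, Liam 28. Liam has a majority (≥21).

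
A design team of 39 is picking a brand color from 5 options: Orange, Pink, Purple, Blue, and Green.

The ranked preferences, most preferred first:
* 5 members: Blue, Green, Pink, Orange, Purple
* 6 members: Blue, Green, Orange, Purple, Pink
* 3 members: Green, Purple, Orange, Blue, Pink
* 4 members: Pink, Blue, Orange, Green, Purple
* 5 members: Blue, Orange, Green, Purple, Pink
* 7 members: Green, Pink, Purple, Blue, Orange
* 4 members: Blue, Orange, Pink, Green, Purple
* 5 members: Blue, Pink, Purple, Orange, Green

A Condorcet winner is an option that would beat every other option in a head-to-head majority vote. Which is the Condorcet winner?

Blue vs Orange: 36–3
Blue vs Pink: 28–11
Blue vs Purple: 29–10
Blue vs Green: 29–10
Blue beats every other option.

Blue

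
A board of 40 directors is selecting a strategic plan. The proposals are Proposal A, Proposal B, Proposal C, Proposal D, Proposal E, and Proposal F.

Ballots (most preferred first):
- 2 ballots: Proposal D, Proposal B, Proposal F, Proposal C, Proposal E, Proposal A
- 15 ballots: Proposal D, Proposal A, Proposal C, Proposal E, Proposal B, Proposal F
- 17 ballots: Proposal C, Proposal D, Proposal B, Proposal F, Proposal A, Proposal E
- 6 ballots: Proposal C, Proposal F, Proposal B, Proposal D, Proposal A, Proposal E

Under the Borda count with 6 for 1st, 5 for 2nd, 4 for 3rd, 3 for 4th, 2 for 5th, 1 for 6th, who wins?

Proposal A: 2×1 + 15×5 + 17×2 + 6×2 = 123
Proposal B: 2×5 + 15×2 + 17×4 + 6×4 = 132
Proposal C: 2×3 + 15×4 + 17×6 + 6×6 = 204
Proposal D: 2×6 + 15×6 + 17×5 + 6×3 = 205
Proposal E: 2×2 + 15×3 + 17×1 + 6×1 = 72
Proposal F: 2×4 + 15×1 + 17×3 + 6×5 = 104

Proposal D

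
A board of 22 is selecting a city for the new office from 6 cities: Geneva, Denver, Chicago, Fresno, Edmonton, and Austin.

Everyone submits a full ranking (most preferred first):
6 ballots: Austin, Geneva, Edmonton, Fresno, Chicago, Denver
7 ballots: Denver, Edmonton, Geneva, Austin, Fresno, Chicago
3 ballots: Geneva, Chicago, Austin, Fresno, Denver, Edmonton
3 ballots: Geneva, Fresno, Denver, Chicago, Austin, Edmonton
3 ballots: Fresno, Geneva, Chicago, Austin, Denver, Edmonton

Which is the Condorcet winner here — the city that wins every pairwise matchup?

Geneva vs Denver: 15–7
Geneva vs Chicago: 22–0
Geneva vs Fresno: 19–3
Geneva vs Edmonton: 15–7
Geneva vs Austin: 16–6
Geneva beats every other city.

Geneva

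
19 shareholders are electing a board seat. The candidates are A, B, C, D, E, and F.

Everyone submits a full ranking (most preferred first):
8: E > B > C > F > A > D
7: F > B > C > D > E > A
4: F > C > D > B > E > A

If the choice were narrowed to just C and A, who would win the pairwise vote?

C is ranked above A on 19 ballots; A above C on 0.

C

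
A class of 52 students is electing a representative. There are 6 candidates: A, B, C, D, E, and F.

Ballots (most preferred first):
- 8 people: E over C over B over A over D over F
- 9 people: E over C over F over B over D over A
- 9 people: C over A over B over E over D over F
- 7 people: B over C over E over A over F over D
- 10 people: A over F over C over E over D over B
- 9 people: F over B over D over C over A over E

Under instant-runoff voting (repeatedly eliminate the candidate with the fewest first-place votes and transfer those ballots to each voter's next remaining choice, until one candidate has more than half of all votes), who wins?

Round 1: A 10, B 7, C 9, D 0, E 17, F 9. D eliminated.
Round 2: A 10, B 7, C 9, E 17, F 9. B eliminated.
Round 3: A 10, C 16, E 17, F 9. F eliminated.
Round 4: A 10, C 25, E 17. A eliminated.
Round 5: C 35, E 17. C has a majority (≥27).

C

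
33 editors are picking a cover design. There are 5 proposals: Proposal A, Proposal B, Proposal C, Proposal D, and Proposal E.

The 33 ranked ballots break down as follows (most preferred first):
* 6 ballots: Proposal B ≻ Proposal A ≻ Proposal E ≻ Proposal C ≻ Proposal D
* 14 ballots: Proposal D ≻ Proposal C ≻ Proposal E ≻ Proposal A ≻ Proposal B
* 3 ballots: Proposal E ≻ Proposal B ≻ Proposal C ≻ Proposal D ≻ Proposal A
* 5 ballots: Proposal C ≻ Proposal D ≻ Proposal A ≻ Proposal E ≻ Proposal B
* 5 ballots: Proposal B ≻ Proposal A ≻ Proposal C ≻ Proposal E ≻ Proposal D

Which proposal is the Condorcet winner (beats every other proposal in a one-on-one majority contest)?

Proposal C

Proposal C vs Proposal A: 22–11
Proposal C vs Proposal B: 19–14
Proposal C vs Proposal D: 19–14
Proposal C vs Proposal E: 24–9
Proposal C beats every other proposal.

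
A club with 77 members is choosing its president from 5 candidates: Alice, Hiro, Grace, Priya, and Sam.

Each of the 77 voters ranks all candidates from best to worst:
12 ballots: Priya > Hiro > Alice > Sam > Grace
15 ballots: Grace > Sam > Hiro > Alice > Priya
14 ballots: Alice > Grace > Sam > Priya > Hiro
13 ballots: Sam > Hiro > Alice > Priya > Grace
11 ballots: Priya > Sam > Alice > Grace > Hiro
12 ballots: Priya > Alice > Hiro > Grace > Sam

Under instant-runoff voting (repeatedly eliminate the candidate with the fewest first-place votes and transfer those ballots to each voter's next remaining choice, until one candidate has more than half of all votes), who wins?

Round 1: Alice 14, Hiro 0, Grace 15, Priya 35, Sam 13. Hiro eliminated.
Round 2: Alice 14, Grace 15, Priya 35, Sam 13. Sam eliminated.
Round 3: Alice 27, Grace 15, Priya 35. Grace eliminated.
Round 4: Alice 42, Priya 35. Alice has a majority (≥39).

Alice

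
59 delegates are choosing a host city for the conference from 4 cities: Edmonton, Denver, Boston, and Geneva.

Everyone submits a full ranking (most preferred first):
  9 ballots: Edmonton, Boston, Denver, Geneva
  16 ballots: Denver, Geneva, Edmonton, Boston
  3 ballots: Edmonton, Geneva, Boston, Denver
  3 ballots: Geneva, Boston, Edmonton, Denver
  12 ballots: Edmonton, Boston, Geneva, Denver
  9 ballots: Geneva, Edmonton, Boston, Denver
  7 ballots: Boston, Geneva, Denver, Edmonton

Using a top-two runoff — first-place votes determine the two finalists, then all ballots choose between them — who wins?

Round 1 first-place votes: Edmonton 24, Denver 16, Boston 7, Geneva 12. Edmonton and Denver advance.
Runoff: Edmonton is ranked above Denver on 36 ballots, Denver above Edmonton on 23.

Edmonton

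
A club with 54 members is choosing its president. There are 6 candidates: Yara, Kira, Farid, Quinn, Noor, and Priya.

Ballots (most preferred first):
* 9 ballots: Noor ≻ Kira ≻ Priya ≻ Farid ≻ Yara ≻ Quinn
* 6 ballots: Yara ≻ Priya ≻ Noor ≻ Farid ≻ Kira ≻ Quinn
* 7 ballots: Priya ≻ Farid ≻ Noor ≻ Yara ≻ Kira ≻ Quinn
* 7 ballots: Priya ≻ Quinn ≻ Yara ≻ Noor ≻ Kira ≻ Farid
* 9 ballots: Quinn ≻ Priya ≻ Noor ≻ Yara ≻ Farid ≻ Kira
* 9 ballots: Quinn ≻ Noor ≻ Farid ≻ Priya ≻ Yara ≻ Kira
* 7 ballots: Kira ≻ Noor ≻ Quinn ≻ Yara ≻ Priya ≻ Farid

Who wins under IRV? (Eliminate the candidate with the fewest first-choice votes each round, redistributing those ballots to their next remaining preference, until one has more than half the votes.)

Priya

Round 1: Yara 6, Kira 7, Farid 0, Quinn 18, Noor 9, Priya 14. Farid eliminated.
Round 2: Yara 6, Kira 7, Quinn 18, Noor 9, Priya 14. Yara eliminated.
Round 3: Kira 7, Quinn 18, Noor 9, Priya 20. Kira eliminated.
Round 4: Quinn 18, Noor 16, Priya 20. Noor eliminated.
Round 5: Quinn 25, Priya 29. Priya has a majority (≥28).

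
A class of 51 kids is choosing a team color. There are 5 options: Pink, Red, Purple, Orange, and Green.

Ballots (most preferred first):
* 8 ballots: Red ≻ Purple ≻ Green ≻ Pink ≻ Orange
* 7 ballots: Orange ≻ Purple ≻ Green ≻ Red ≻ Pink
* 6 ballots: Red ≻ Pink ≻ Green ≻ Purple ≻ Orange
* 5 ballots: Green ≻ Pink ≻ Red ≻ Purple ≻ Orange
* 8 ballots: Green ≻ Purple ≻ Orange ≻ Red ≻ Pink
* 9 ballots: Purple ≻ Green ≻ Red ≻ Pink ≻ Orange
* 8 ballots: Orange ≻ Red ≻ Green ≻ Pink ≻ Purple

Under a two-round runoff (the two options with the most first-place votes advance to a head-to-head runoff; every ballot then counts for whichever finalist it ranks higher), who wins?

Round 1 first-place votes: Pink 0, Red 14, Purple 9, Orange 15, Green 13. Orange and Red advance.
Runoff: Orange is ranked above Red on 23 ballots, Red above Orange on 28.

Red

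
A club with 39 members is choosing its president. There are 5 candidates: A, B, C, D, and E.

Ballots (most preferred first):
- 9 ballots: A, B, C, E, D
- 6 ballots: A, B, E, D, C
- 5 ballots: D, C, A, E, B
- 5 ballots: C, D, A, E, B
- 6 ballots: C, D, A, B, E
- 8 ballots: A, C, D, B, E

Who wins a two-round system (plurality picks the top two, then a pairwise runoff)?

A

Round 1 first-place votes: A 23, B 0, C 11, D 5, E 0. A and C advance.
Runoff: A is ranked above C on 23 ballots, C above A on 16.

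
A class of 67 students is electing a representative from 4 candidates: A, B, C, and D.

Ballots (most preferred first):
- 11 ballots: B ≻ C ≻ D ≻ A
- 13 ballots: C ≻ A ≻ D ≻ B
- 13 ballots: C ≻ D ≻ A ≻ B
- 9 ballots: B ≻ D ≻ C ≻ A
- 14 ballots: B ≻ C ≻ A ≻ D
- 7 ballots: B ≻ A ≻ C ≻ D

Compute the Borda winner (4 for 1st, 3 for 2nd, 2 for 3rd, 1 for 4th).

C

A: 11×1 + 13×3 + 13×2 + 9×1 + 14×2 + 7×3 = 134
B: 11×4 + 13×1 + 13×1 + 9×4 + 14×4 + 7×4 = 190
C: 11×3 + 13×4 + 13×4 + 9×2 + 14×3 + 7×2 = 211
D: 11×2 + 13×2 + 13×3 + 9×3 + 14×1 + 7×1 = 135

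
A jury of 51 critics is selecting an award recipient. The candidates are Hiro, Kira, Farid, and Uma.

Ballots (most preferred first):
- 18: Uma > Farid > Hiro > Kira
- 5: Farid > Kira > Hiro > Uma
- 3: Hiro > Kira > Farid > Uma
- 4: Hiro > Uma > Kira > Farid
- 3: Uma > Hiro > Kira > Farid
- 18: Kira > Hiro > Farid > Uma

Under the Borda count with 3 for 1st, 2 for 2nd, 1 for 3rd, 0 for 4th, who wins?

Hiro: 18×1 + 5×1 + 3×3 + 4×3 + 3×2 + 18×2 = 86
Kira: 18×0 + 5×2 + 3×2 + 4×1 + 3×1 + 18×3 = 77
Farid: 18×2 + 5×3 + 3×1 + 4×0 + 3×0 + 18×1 = 72
Uma: 18×3 + 5×0 + 3×0 + 4×2 + 3×3 + 18×0 = 71

Hiro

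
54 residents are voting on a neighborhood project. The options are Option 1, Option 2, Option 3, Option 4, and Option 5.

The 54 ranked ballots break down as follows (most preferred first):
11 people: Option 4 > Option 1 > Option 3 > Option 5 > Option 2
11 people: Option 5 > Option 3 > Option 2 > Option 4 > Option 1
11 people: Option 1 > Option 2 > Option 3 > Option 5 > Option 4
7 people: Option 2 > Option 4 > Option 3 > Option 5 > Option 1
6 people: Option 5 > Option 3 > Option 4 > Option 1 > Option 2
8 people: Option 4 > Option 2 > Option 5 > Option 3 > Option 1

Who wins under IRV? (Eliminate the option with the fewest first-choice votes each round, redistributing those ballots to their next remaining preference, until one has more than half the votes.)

Option 5

Round 1: Option 1 11, Option 2 7, Option 3 0, Option 4 19, Option 5 17. Option 3 eliminated.
Round 2: Option 1 11, Option 2 7, Option 4 19, Option 5 17. Option 2 eliminated.
Round 3: Option 1 11, Option 4 26, Option 5 17. Option 1 eliminated.
Round 4: Option 4 26, Option 5 28. Option 5 has a majority (≥28).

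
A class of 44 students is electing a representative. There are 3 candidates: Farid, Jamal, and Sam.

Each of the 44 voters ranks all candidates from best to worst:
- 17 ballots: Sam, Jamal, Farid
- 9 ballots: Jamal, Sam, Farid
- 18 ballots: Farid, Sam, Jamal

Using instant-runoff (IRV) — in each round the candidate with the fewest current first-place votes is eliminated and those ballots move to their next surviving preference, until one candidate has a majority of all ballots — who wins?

Round 1: Farid 18, Jamal 9, Sam 17. Jamal eliminated.
Round 2: Farid 18, Sam 26. Sam has a majority (≥23).

Sam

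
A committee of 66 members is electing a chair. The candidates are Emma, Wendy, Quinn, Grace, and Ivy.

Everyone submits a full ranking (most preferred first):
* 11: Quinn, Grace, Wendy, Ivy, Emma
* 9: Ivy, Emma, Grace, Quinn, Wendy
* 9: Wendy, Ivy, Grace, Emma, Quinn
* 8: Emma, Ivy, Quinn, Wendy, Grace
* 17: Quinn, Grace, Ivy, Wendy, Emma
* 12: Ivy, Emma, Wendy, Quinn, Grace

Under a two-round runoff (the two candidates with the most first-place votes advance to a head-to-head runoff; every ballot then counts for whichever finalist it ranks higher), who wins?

Ivy

Round 1 first-place votes: Emma 8, Wendy 9, Quinn 28, Grace 0, Ivy 21. Quinn and Ivy advance.
Runoff: Quinn is ranked above Ivy on 28 ballots, Ivy above Quinn on 38.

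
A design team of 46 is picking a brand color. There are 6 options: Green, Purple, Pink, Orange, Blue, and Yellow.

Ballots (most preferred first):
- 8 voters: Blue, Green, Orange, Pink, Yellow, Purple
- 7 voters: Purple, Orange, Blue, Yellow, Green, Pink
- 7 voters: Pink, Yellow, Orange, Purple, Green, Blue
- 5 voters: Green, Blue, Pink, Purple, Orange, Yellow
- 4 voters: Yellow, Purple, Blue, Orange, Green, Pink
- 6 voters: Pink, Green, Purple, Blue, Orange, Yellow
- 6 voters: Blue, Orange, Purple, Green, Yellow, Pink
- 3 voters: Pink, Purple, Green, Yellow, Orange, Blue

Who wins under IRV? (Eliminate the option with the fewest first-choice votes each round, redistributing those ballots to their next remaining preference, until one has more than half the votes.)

Round 1: Green 5, Purple 7, Pink 16, Orange 0, Blue 14, Yellow 4. Orange eliminated.
Round 2: Green 5, Purple 7, Pink 16, Blue 14, Yellow 4. Yellow eliminated.
Round 3: Green 5, Purple 11, Pink 16, Blue 14. Green eliminated.
Round 4: Purple 11, Pink 16, Blue 19. Purple eliminated.
Round 5: Pink 16, Blue 30. Blue has a majority (≥24).

Blue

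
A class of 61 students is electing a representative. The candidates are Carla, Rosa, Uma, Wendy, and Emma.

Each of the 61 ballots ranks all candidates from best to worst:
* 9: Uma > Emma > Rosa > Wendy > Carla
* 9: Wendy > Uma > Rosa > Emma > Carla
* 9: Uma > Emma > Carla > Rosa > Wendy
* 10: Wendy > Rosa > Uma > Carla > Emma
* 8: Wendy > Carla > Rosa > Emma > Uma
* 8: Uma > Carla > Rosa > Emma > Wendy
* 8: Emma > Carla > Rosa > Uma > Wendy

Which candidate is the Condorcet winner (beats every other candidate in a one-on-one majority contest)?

Uma

Uma vs Carla: 45–16
Uma vs Rosa: 35–26
Uma vs Wendy: 34–27
Uma vs Emma: 45–16
Uma beats every other candidate.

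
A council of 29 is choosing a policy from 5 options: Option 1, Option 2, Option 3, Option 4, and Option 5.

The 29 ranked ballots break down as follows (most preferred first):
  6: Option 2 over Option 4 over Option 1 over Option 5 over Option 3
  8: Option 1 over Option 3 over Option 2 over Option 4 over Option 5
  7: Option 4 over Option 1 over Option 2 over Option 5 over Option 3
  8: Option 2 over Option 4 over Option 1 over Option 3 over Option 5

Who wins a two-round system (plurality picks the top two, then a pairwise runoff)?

Round 1 first-place votes: Option 1 8, Option 2 14, Option 3 0, Option 4 7, Option 5 0. Option 2 and Option 1 advance.
Runoff: Option 2 is ranked above Option 1 on 14 ballots, Option 1 above Option 2 on 15.

Option 1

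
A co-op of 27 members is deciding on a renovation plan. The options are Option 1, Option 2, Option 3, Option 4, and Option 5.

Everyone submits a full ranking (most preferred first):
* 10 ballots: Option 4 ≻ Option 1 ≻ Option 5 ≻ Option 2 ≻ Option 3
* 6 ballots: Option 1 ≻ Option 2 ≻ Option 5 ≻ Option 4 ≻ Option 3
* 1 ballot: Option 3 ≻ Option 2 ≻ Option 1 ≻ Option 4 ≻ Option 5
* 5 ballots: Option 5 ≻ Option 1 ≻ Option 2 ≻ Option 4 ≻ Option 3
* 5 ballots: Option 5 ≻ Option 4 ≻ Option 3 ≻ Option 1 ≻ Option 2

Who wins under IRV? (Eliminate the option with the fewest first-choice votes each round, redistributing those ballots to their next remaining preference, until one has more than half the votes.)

Round 1: Option 1 6, Option 2 0, Option 3 1, Option 4 10, Option 5 10. Option 2 eliminated.
Round 2: Option 1 6, Option 3 1, Option 4 10, Option 5 10. Option 3 eliminated.
Round 3: Option 1 7, Option 4 10, Option 5 10. Option 1 eliminated.
Round 4: Option 4 11, Option 5 16. Option 5 has a majority (≥14).

Option 5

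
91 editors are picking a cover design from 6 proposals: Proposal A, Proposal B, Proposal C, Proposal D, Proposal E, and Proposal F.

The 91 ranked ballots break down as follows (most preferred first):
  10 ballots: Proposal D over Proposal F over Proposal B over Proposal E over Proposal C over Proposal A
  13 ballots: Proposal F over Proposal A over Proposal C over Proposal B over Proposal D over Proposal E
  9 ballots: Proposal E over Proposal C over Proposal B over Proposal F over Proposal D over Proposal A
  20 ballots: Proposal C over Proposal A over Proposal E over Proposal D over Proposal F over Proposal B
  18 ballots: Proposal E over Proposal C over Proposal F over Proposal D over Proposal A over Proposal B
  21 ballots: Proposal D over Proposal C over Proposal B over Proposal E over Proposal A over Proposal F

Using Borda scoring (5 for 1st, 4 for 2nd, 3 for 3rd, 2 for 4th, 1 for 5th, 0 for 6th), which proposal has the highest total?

Proposal C

Proposal A: 10×0 + 13×4 + 9×0 + 20×4 + 18×1 + 21×1 = 171
Proposal B: 10×3 + 13×2 + 9×3 + 20×0 + 18×0 + 21×3 = 146
Proposal C: 10×1 + 13×3 + 9×4 + 20×5 + 18×4 + 21×4 = 341
Proposal D: 10×5 + 13×1 + 9×1 + 20×2 + 18×2 + 21×5 = 253
Proposal E: 10×2 + 13×0 + 9×5 + 20×3 + 18×5 + 21×2 = 257
Proposal F: 10×4 + 13×5 + 9×2 + 20×1 + 18×3 + 21×0 = 197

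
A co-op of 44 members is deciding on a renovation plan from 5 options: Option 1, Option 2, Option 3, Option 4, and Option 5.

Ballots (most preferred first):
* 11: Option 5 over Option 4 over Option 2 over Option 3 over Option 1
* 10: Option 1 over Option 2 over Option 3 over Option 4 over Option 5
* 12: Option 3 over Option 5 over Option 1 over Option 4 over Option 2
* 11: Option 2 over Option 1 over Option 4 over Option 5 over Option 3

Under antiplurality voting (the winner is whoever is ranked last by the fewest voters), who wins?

Option 4

Last-place votes: Option 1 11, Option 2 12, Option 3 11, Option 4 0, Option 5 10.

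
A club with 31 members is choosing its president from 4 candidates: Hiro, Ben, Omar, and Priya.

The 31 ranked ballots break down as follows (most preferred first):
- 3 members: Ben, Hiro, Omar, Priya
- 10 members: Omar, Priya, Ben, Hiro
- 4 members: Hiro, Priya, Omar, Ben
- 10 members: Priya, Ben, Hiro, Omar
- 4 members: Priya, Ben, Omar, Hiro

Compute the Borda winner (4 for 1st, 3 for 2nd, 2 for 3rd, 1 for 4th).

Hiro: 3×3 + 10×1 + 4×4 + 10×2 + 4×1 = 59
Ben: 3×4 + 10×2 + 4×1 + 10×3 + 4×3 = 78
Omar: 3×2 + 10×4 + 4×2 + 10×1 + 4×2 = 72
Priya: 3×1 + 10×3 + 4×3 + 10×4 + 4×4 = 101

Priya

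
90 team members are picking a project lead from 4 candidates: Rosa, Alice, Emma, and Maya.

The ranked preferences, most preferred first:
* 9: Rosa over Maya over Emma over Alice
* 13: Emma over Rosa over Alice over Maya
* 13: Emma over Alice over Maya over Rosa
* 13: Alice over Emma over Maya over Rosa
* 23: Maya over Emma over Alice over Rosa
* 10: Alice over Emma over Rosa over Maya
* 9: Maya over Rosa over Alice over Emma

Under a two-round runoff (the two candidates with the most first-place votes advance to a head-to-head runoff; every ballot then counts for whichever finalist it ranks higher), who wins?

Round 1 first-place votes: Rosa 9, Alice 23, Emma 26, Maya 32. Maya and Emma advance.
Runoff: Maya is ranked above Emma on 41 ballots, Emma above Maya on 49.

Emma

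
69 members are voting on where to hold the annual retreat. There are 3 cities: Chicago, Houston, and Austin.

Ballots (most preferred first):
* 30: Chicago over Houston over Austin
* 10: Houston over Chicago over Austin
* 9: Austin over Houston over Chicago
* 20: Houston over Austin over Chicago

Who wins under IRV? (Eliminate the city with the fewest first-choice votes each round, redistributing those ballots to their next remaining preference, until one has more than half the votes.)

Houston

Round 1: Chicago 30, Houston 30, Austin 9. Austin eliminated.
Round 2: Chicago 30, Houston 39. Houston has a majority (≥35).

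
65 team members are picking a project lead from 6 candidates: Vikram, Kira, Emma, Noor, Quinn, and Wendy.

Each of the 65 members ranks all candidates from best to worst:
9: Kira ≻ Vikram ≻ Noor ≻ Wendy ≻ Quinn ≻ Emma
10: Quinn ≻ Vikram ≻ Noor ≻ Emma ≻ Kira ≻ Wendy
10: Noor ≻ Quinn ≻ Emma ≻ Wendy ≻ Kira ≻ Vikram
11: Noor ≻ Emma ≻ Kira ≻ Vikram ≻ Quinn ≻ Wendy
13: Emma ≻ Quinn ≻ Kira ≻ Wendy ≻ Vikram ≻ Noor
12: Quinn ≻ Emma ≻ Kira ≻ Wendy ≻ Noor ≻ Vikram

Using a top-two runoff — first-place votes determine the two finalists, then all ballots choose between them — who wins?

Quinn

Round 1 first-place votes: Vikram 0, Kira 9, Emma 13, Noor 21, Quinn 22, Wendy 0. Quinn and Noor advance.
Runoff: Quinn is ranked above Noor on 35 ballots, Noor above Quinn on 30.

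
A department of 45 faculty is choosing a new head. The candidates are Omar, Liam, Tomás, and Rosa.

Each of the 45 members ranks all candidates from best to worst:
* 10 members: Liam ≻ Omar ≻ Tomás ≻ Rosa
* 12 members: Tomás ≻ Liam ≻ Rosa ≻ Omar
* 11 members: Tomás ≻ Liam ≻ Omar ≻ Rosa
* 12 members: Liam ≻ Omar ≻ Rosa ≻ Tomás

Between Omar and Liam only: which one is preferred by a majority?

Liam

Omar is ranked above Liam on 0 ballots; Liam above Omar on 45.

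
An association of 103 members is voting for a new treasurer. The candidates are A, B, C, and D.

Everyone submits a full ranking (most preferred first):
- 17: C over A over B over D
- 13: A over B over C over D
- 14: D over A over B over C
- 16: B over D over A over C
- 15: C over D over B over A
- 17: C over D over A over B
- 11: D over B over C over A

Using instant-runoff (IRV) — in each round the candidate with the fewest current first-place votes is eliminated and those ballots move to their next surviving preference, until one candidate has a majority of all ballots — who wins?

Round 1: A 13, B 16, C 49, D 25. A eliminated.
Round 2: B 29, C 49, D 25. D eliminated.
Round 3: B 54, C 49. B has a majority (≥52).

B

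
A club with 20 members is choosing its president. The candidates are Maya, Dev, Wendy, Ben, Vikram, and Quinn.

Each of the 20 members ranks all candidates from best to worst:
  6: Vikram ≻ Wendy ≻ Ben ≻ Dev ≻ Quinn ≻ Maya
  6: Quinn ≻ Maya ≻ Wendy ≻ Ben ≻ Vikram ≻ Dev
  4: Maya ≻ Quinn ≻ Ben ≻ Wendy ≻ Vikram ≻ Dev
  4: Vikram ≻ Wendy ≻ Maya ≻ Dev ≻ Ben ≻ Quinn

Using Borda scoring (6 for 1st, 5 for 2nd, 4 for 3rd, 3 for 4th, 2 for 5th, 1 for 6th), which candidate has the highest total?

Maya: 6×1 + 6×5 + 4×6 + 4×4 = 76
Dev: 6×3 + 6×1 + 4×1 + 4×3 = 40
Wendy: 6×5 + 6×4 + 4×3 + 4×5 = 86
Ben: 6×4 + 6×3 + 4×4 + 4×2 = 66
Vikram: 6×6 + 6×2 + 4×2 + 4×6 = 80
Quinn: 6×2 + 6×6 + 4×5 + 4×1 = 72

Wendy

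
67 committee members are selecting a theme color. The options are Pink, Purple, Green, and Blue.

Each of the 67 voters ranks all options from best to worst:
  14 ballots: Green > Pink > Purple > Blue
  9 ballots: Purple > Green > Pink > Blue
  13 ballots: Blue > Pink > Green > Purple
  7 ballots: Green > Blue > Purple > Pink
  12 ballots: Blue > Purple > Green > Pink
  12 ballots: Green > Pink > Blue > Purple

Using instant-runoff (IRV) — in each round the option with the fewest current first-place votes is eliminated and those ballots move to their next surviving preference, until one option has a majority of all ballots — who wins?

Round 1: Pink 0, Purple 9, Green 33, Blue 25. Pink eliminated.
Round 2: Purple 9, Green 33, Blue 25. Purple eliminated.
Round 3: Green 42, Blue 25. Green has a majority (≥34).

Green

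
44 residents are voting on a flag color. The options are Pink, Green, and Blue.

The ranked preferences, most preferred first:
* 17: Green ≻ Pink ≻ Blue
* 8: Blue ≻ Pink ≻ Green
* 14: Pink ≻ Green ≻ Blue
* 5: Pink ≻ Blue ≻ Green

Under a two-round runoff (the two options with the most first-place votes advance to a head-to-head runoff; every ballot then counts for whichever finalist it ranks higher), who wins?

Round 1 first-place votes: Pink 19, Green 17, Blue 8. Pink and Green advance.
Runoff: Pink is ranked above Green on 27 ballots, Green above Pink on 17.

Pink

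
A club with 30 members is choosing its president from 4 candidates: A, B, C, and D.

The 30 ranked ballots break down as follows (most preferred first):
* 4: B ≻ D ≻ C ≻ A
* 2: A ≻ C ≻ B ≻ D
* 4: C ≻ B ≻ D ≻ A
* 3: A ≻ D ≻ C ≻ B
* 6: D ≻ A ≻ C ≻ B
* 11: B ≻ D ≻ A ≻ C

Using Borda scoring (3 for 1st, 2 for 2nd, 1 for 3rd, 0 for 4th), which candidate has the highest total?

A: 4×0 + 2×3 + 4×0 + 3×3 + 6×2 + 11×1 = 38
B: 4×3 + 2×1 + 4×2 + 3×0 + 6×0 + 11×3 = 55
C: 4×1 + 2×2 + 4×3 + 3×1 + 6×1 + 11×0 = 29
D: 4×2 + 2×0 + 4×1 + 3×2 + 6×3 + 11×2 = 58

D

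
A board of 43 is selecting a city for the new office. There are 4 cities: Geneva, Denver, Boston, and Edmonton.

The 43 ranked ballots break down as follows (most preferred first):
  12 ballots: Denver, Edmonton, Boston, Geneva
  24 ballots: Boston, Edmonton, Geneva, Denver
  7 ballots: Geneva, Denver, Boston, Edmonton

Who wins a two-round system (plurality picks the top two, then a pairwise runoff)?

Boston

Round 1 first-place votes: Geneva 7, Denver 12, Boston 24, Edmonton 0. Boston and Denver advance.
Runoff: Boston is ranked above Denver on 24 ballots, Denver above Boston on 19.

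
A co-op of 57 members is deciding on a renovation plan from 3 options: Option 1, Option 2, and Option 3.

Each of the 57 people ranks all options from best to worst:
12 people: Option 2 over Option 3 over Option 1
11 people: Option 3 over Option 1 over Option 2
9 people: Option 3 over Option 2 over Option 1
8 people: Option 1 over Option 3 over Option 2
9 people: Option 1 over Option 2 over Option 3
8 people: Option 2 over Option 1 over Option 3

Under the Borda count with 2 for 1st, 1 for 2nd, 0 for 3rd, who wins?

Option 3

Option 1: 12×0 + 11×1 + 9×0 + 8×2 + 9×2 + 8×1 = 53
Option 2: 12×2 + 11×0 + 9×1 + 8×0 + 9×1 + 8×2 = 58
Option 3: 12×1 + 11×2 + 9×2 + 8×1 + 9×0 + 8×0 = 60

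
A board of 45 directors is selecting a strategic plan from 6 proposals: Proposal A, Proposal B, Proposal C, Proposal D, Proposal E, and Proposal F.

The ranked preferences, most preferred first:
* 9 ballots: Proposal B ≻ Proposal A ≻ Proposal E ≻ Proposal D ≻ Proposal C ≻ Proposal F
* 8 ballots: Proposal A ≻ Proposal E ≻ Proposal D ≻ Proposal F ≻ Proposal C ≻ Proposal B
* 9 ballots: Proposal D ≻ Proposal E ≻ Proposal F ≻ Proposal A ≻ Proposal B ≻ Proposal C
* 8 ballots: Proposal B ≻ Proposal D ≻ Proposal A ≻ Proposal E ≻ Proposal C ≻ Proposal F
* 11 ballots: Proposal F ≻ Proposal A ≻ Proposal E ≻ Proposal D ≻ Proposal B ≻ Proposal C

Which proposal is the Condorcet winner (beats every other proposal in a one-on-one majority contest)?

Proposal A

Proposal A vs Proposal B: 28–17
Proposal A vs Proposal C: 45–0
Proposal A vs Proposal D: 28–17
Proposal A vs Proposal E: 36–9
Proposal A vs Proposal F: 25–20
Proposal A beats every other proposal.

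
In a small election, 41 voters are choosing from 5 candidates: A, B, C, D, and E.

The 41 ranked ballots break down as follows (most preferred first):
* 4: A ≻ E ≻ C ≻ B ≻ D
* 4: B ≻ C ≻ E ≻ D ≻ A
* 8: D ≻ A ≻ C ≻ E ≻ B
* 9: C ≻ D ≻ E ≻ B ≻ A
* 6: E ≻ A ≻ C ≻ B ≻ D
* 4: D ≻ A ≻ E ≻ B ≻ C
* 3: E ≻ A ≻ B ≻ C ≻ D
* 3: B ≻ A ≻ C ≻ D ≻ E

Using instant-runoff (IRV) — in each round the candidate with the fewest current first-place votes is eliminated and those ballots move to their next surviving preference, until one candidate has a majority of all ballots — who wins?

Round 1: A 4, B 7, C 9, D 12, E 9. A eliminated.
Round 2: B 7, C 9, D 12, E 13. B eliminated.
Round 3: C 16, D 12, E 13. D eliminated.
Round 4: C 24, E 17. C has a majority (≥21).

C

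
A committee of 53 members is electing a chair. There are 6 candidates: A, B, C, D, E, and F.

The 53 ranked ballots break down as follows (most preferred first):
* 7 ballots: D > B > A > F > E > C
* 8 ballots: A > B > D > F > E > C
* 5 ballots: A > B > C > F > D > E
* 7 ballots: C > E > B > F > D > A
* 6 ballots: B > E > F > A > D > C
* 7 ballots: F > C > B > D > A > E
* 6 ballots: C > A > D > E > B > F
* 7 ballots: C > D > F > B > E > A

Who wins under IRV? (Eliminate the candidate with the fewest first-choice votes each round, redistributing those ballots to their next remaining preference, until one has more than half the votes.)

C

Round 1: A 13, B 6, C 20, D 7, E 0, F 7. E eliminated.
Round 2: A 13, B 6, C 20, D 7, F 7. B eliminated.
Round 3: A 13, C 20, D 7, F 13. D eliminated.
Round 4: A 20, C 20, F 13. F eliminated.
Round 5: A 26, C 27. C has a majority (≥27).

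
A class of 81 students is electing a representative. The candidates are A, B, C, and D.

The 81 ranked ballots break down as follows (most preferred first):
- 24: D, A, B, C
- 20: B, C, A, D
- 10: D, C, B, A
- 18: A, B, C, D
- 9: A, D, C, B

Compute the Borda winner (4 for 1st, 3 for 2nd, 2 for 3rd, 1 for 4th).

A

A: 24×3 + 20×2 + 10×1 + 18×4 + 9×4 = 230
B: 24×2 + 20×4 + 10×2 + 18×3 + 9×1 = 211
C: 24×1 + 20×3 + 10×3 + 18×2 + 9×2 = 168
D: 24×4 + 20×1 + 10×4 + 18×1 + 9×3 = 201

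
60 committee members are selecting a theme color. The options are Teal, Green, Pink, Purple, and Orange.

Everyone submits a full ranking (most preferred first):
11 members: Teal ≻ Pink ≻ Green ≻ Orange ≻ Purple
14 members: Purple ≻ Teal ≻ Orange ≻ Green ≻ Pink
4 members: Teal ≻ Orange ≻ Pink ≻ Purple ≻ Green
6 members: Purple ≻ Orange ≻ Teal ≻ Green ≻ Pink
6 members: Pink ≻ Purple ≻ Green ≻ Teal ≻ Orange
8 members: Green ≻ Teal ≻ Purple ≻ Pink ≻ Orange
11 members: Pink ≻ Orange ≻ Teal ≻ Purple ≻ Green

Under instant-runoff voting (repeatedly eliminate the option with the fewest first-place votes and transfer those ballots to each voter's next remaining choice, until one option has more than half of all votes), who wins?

Teal

Round 1: Teal 15, Green 8, Pink 17, Purple 20, Orange 0. Orange eliminated.
Round 2: Teal 15, Green 8, Pink 17, Purple 20. Green eliminated.
Round 3: Teal 23, Pink 17, Purple 20. Pink eliminated.
Round 4: Teal 34, Purple 26. Teal has a majority (≥31).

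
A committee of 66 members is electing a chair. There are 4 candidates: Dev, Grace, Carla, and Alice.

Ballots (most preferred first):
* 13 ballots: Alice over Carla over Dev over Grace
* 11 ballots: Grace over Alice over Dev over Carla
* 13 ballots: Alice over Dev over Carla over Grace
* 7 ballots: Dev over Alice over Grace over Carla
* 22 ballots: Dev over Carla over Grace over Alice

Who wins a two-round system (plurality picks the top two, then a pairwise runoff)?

Round 1 first-place votes: Dev 29, Grace 11, Carla 0, Alice 26. Dev and Alice advance.
Runoff: Dev is ranked above Alice on 29 ballots, Alice above Dev on 37.

Alice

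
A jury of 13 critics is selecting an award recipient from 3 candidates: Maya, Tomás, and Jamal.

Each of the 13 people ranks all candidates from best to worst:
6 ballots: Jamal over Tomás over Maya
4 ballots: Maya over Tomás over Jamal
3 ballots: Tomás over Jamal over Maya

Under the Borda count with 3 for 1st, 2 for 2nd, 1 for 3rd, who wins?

Maya: 6×1 + 4×3 + 3×1 = 21
Tomás: 6×2 + 4×2 + 3×3 = 29
Jamal: 6×3 + 4×1 + 3×2 = 28

Tomás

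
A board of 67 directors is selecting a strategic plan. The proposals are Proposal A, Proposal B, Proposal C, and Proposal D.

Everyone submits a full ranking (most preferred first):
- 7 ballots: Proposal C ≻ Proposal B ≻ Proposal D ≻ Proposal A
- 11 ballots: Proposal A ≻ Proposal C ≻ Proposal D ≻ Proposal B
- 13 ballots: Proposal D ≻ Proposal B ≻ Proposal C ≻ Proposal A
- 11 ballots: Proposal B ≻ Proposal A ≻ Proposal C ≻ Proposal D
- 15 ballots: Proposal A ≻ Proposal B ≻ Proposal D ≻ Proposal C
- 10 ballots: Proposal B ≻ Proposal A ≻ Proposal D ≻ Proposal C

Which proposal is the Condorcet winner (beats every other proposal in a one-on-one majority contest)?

Proposal B vs Proposal A: 41–26
Proposal B vs Proposal C: 49–18
Proposal B vs Proposal D: 43–24
Proposal B beats every other proposal.

Proposal B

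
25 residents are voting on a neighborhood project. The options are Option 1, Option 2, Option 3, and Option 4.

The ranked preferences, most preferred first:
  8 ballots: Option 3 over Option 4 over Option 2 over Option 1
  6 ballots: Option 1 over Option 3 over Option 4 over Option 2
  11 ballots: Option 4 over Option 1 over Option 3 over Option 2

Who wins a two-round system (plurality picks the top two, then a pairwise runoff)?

Option 3

Round 1 first-place votes: Option 1 6, Option 2 0, Option 3 8, Option 4 11. Option 4 and Option 3 advance.
Runoff: Option 4 is ranked above Option 3 on 11 ballots, Option 3 above Option 4 on 14.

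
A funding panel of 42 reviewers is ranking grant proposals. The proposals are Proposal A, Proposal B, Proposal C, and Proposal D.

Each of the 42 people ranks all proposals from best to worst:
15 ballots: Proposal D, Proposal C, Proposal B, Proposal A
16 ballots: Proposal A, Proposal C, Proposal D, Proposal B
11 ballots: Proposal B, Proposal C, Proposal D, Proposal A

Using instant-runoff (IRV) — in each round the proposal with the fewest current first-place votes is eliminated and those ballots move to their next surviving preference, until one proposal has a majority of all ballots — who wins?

Proposal D

Round 1: Proposal A 16, Proposal B 11, Proposal C 0, Proposal D 15. Proposal C eliminated.
Round 2: Proposal A 16, Proposal B 11, Proposal D 15. Proposal B eliminated.
Round 3: Proposal A 16, Proposal D 26. Proposal D has a majority (≥22).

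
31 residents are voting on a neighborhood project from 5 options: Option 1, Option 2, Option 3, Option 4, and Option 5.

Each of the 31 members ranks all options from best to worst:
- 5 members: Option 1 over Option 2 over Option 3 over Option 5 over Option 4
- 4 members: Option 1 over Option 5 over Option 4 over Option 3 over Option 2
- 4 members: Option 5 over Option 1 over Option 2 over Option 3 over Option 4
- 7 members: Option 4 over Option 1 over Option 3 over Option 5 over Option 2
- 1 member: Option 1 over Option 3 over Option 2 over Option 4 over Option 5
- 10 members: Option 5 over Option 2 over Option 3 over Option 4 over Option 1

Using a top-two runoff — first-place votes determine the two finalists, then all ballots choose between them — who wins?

Round 1 first-place votes: Option 1 10, Option 2 0, Option 3 0, Option 4 7, Option 5 14. Option 5 and Option 1 advance.
Runoff: Option 5 is ranked above Option 1 on 14 ballots, Option 1 above Option 5 on 17.

Option 1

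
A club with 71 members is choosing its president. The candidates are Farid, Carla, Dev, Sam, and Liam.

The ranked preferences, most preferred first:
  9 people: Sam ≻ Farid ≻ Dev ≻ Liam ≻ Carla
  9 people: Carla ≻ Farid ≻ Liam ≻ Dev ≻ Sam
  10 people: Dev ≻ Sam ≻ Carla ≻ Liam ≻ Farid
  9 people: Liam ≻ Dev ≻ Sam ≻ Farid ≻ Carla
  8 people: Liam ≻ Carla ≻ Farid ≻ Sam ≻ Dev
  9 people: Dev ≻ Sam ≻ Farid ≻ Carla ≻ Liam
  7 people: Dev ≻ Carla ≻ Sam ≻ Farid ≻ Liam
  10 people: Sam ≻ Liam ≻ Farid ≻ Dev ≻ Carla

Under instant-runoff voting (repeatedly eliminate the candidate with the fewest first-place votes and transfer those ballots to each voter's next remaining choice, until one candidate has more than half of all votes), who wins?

Liam

Round 1: Farid 0, Carla 9, Dev 26, Sam 19, Liam 17. Farid eliminated.
Round 2: Carla 9, Dev 26, Sam 19, Liam 17. Carla eliminated.
Round 3: Dev 26, Sam 19, Liam 26. Sam eliminated.
Round 4: Dev 35, Liam 36. Liam has a majority (≥36).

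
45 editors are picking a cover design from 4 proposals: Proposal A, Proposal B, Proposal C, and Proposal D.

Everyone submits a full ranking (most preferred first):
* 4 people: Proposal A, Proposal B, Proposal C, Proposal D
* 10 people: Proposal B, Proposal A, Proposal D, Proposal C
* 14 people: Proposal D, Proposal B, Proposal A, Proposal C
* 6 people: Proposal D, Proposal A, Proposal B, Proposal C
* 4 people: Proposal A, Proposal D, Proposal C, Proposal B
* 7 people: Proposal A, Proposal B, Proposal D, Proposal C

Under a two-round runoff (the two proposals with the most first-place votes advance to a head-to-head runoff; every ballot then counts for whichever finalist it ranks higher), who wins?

Round 1 first-place votes: Proposal A 15, Proposal B 10, Proposal C 0, Proposal D 20. Proposal D and Proposal A advance.
Runoff: Proposal D is ranked above Proposal A on 20 ballots, Proposal A above Proposal D on 25.

Proposal A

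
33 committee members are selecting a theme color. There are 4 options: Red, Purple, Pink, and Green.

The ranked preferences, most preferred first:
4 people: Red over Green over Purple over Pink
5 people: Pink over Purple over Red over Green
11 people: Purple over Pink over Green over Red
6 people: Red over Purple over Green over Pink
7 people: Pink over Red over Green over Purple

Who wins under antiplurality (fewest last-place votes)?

Last-place votes: Red 11, Purple 7, Pink 10, Green 5.

Green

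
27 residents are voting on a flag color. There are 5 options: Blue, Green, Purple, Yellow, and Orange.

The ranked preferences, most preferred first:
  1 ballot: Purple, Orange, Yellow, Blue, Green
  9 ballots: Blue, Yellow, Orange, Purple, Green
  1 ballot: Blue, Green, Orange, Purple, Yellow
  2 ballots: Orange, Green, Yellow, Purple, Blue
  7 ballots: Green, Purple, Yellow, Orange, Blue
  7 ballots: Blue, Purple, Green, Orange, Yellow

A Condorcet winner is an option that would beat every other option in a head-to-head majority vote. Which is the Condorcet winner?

Blue vs Green: 18–9
Blue vs Purple: 17–10
Blue vs Yellow: 17–10
Blue vs Orange: 17–10
Blue beats every other option.

Blue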